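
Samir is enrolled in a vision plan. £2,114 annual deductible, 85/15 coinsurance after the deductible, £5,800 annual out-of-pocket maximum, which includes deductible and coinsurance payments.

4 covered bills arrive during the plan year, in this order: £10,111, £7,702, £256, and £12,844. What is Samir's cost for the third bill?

£38.40

#1 (£10,111): £2,114 to deductible, leaving £7,997; coinsurance £7,997 × 15% = £1,199.55. Member pays £3,313.55; OOP now £3,313.55.
#2 (£7,702): 15% coinsurance on £7,702 = £1,155.30. Cost to member: £1,155.30. OOP to date £4,468.85.
#3 (£256): deductible met; 15% of £256 = £38.40. Member pays £38.40; OOP now £4,507.25.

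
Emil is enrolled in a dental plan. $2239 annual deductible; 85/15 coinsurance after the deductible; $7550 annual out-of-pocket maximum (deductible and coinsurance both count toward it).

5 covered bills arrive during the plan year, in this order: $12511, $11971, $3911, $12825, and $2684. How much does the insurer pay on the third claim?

$3324.35

Claim 1 — $12511: $2239 finishes the deductible; $10272 goes to coinsurance; patient's 15% is $1540.80. Cost to patient: $3779.80. OOP to date $3779.80. Plan pays $12511 − $3779.80 = $8731.20.
Claim 2 — $11971: deductible met; 15% of $11971 = $1795.65. Patient owes $1795.65 (running OOP $5575.45). Plan pays $11971 − $1795.65 = $10175.35.
Claim 3 — $3911: deductible met; 15% of $3911 = $586.65. Cost to patient: $586.65. OOP to date $6162.10. Insurer: $3911 − $586.65 = $3324.35.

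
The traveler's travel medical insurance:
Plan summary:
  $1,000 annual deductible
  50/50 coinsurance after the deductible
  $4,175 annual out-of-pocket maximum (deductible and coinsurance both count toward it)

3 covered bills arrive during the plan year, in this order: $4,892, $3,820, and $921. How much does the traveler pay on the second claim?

Bill 1, $4,892: $1,000 to deductible, leaving $3,892; traveler's 50% is $1,946. Traveler owes $2,946 (running OOP $2,946).
Bill 2, $3,820: deductible already satisfied, so traveler's share is 50% × $3,820 = $1,910. That would push OOP to $4,856, over the $4,175 cap, so traveler pays $4,175 − $2,946 = $1,229.

$1,229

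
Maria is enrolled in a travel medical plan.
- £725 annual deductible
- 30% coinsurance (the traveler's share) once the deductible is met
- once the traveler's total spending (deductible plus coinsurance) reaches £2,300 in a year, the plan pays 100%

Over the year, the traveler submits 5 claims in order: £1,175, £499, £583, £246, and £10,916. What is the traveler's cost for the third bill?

#1 (£1,175): £725 to deductible, leaving £450; 30% of £450 = £135. Cost to traveler: £860. OOP to date £860.
#2 (£499): 30% coinsurance on £499 = £149.70. Cost to traveler: £149.70. OOP to date £1,009.70.
#3 (£583): deductible met; 30% of £583 = £174.90. Cost to traveler: £174.90. OOP to date £1,184.60.

£174.90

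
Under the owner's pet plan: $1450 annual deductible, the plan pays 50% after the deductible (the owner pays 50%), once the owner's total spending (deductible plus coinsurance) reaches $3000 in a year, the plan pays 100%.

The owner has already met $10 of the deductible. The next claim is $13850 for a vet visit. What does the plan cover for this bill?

$10860

Deductible still to meet: $1450 − $10 = $1440.
After the $1440 deductible portion, $13850 − $1440 = $12410 is subject to coinsurance.
Owner's 50% share of $12410 is $6205.
That puts the owner's cost at $1440 + $6205 = $7645 before any cap.
Year-to-date out-of-pocket would reach $10 + $7645 = $7655, above the $3000 maximum, so the owner pays only $3000 − $10 = $2990.
The plan picks up $13850 − $2990 = $10860.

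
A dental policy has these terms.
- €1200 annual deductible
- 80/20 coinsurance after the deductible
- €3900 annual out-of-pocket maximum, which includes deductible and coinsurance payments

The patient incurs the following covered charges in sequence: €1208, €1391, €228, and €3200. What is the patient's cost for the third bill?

#1 (€1208): €1200 finishes the deductible; €8 goes to coinsurance; patient's 20% is €1.60. Patient owes €1201.60 (running OOP €1201.60).
#2 (€1391): deductible met; 20% of €1391 = €278.20. Patient owes €278.20 (running OOP €1479.80).
#3 (€228): deductible met; 20% of €228 = €45.60. Patient owes €45.60 (running OOP €1525.40).

€45.60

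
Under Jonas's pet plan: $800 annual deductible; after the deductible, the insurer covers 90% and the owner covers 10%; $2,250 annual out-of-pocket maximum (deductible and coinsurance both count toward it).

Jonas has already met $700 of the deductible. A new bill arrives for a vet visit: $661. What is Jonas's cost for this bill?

$156.10

Remaining deductible: $800 − $700 = $100.
The remaining $561 (= $661 − $100) moves to coinsurance.
Owner's 10% share of $561 is $56.10.
So the owner owes $100 + $56.10 = $156.10 before any cap.
Total out-of-pocket so far would be $700 + $156.10 = $856.10, below the $2,250 cap — no reduction.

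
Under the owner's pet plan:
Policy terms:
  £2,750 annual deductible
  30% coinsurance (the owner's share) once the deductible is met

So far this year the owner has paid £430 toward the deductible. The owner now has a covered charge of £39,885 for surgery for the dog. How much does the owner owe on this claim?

£430 of the £2,750 deductible is already met, leaving £2,320.
That leaves £39,885 − £2,320 = £37,565 for coinsurance.
Coinsurance: £37,565 × 30% = £11,269.50.
Owner responsibility: £2,320 + £11,269.50 = £13,589.50.

£13,589.50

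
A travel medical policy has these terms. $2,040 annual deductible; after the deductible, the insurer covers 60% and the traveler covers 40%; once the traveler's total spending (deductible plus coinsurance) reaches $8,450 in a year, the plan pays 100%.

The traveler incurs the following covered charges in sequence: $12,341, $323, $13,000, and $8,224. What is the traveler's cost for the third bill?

Claim 1 ($12,341): $2,040 finishes the deductible; $10,301 goes to coinsurance; traveler's 40% is $4,120.40. Traveler pays $6,160.40; OOP now $6,160.40.
Claim 2 ($323): 40% coinsurance on $323 = $129.20. Traveler owes $129.20 (running OOP $6,289.60).
Claim 3 ($13,000): deductible met; 40% of $13,000 = $5,200. OOP would hit $11,489.60 > $8,450, so the cap limits the traveler to $8,450 − $6,289.60 = $2,160.40.

$2,160.40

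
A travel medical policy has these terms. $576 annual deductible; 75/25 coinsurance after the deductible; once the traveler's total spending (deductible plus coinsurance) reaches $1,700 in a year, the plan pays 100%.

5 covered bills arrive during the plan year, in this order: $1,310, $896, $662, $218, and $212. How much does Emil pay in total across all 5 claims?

$1,256.50

Claim 1 — $1,310: deductible takes $576, $734 remains; traveler's 25% is $183.50. Cost to traveler: $759.50. OOP to date $759.50.
Claim 2 — $896: 25% coinsurance on $896 = $224. Cost to traveler: $224. OOP to date $983.50.
Claim 3 — $662: 25% coinsurance on $662 = $165.50. Traveler owes $165.50 (running OOP $1,149).
Claim 4 — $218: 25% coinsurance on $218 = $54.50. Cost to traveler: $54.50. OOP to date $1,203.50.
Claim 5 — $212: deductible met; 25% of $212 = $53. Cost to traveler: $53. OOP to date $1,256.50.
Summing the traveler's payments: $759.50 + $224 + $165.50 + $54.50 + $53 = $1,256.50.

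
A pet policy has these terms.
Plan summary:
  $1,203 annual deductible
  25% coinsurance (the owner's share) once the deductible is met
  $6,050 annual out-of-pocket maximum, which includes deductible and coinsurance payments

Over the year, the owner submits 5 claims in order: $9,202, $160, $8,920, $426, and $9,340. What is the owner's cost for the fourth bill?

Claim 1 — $9,202: deductible takes $1,203, $7,999 remains; 25% of $7,999 = $1,999.75. Cost to owner: $3,202.75. OOP to date $3,202.75.
Claim 2 — $160: 25% coinsurance on $160 = $40. Cost to owner: $40. OOP to date $3,242.75.
Claim 3 — $8,920: deductible met; 25% of $8,920 = $2,230. Cost to owner: $2,230. OOP to date $5,472.75.
Claim 4 — $426: deductible already satisfied, so owner's share is 25% × $426 = $106.50. Owner pays $106.50; OOP now $5,579.25.

$106.50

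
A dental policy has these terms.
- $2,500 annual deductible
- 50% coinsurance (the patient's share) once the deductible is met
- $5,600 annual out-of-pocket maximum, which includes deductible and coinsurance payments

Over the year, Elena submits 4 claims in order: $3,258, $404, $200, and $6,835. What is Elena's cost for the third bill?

Claim 1 — $3,258: $2,500 finishes the deductible; $758 goes to coinsurance; patient's 50% is $379. Patient pays $2,879; OOP now $2,879.
Claim 2 — $404: deductible already satisfied, so patient's share is 50% × $404 = $202. Cost to patient: $202. OOP to date $3,081.
Claim 3 — $200: 50% coinsurance on $200 = $100. Patient owes $100 (running OOP $3,181).

$100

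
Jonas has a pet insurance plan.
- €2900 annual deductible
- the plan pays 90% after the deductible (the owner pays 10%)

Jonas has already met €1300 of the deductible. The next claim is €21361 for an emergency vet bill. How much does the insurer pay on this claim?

€17784.90

Remaining deductible: €2900 − €1300 = €1600.
That leaves €21361 − €1600 = €19761 for coinsurance.
10% of €19761 = €1976.10 falls to the owner.
So the owner owes €1600 + €1976.10 = €3576.10.
The insurer covers the remainder: €21361 − €3576.10 = €17784.90.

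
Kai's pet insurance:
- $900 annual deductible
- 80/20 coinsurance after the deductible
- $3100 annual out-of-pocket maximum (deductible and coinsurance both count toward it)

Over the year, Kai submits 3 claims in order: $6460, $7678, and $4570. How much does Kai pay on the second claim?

$1088

#1 ($6460): $900 to deductible, leaving $5560; coinsurance $5560 × 20% = $1112. Owner pays $2012; OOP now $2012.
#2 ($7678): deductible already satisfied, so owner's share is 20% × $7678 = $1535.60. That would push OOP to $3547.60, over the $3100 cap, so owner pays $3100 − $2012 = $1088.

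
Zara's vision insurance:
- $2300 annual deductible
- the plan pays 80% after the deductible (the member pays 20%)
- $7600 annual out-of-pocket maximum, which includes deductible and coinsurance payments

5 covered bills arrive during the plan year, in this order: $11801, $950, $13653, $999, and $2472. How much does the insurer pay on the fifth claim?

Claim 1 ($11801): $2300 to deductible, leaving $9501; coinsurance $9501 × 20% = $1900.20. Member owes $4200.20 (running OOP $4200.20). Plan pays $11801 − $4200.20 = $7600.80.
Claim 2 ($950): deductible already satisfied, so member's share is 20% × $950 = $190. Member owes $190 (running OOP $4390.20). Insurer: $950 − $190 = $760.
Claim 3 ($13653): deductible already satisfied, so member's share is 20% × $13653 = $2730.60. Member pays $2730.60; OOP now $7120.80. Insurer: $13653 − $2730.60 = $10922.40.
Claim 4 ($999): 20% coinsurance on $999 = $199.80. Member owes $199.80 (running OOP $7320.60). Insurer: $999 − $199.80 = $799.20.
Claim 5 ($2472): 20% coinsurance on $2472 = $494.40. That would push OOP to $7815, over the $7600 cap, so member pays $7600 − $7320.60 = $279.40. Plan pays $2472 − $279.40 = $2192.60.

$2192.60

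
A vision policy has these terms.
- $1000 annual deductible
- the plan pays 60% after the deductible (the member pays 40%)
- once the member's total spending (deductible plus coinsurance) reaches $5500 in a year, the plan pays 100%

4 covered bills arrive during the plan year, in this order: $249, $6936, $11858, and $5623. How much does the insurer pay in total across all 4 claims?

$19166

#1 ($249): entire amount goes to the deductible. Member owes $249 (running OOP $249). Plan pays $249 − $249 = $0.
#2 ($6936): $751 finishes the deductible; $6185 goes to coinsurance; member's 40% is $2474. Member pays $3225; OOP now $3474. Plan pays $6936 − $3225 = $3711.
#3 ($11858): deductible already satisfied, so member's share is 40% × $11858 = $4743.20. OOP would hit $8217.20 > $5500, so the cap limits the member to $5500 − $3474 = $2026. Insurer: $11858 − $2026 = $9832.
#4 ($5623): deductible met; 40% of $5623 = $2249.20. OOP would hit $7749.20 > $5500, so the cap limits the member to $5500 − $5500 = $0. Plan pays $5623 − $0 = $5623.
Insurer total: $0 + $3711 + $9832 + $5623 = $19166.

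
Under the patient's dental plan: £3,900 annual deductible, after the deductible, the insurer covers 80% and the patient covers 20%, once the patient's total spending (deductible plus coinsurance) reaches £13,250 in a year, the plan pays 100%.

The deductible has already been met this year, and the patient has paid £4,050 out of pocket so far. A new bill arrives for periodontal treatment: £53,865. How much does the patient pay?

The deductible is already satisfied, so the full bill goes to coinsurance.
Coinsurance: £53,865 × 20% = £10,773.
That would bring total out-of-pocket to £14,823, past the £13,250 cap. The patient is capped at £13,250 − £4,050 = £9,200 on this claim.

£9,200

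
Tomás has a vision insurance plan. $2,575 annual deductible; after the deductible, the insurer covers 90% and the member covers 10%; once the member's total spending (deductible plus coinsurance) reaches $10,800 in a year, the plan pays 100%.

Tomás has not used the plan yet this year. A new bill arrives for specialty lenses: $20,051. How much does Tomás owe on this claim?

$4,322.60

Deductible not yet touched, so the first $2,575 of the bill goes to the deductible.
That leaves $20,051 − $2,575 = $17,476 for coinsurance.
Coinsurance: $17,476 × 10% = $1,747.60.
Member responsibility before any cap: $2,575 + $1,747.60 = $4,322.60.
Year-to-date out-of-pocket becomes $0 + $4,322.60 = $4,322.60, still under the $10,800 maximum, so no cap applies.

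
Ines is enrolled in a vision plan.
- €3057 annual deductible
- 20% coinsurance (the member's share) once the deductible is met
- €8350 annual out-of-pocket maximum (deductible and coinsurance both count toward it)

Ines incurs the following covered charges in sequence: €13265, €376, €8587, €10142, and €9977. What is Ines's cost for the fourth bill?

Claim 1 (€13265): €3057 finishes the deductible; €10208 goes to coinsurance; coinsurance €10208 × 20% = €2041.60. Cost to member: €5098.60. OOP to date €5098.60.
Claim 2 (€376): deductible already satisfied, so member's share is 20% × €376 = €75.20. Member owes €75.20 (running OOP €5173.80).
Claim 3 (€8587): 20% coinsurance on €8587 = €1717.40. Member owes €1717.40 (running OOP €6891.20).
Claim 4 (€10142): deductible already satisfied, so member's share is 20% × €10142 = €2028.40. That would push OOP to €8919.60, over the €8350 cap, so member pays €8350 − €6891.20 = €1458.80.

€1458.80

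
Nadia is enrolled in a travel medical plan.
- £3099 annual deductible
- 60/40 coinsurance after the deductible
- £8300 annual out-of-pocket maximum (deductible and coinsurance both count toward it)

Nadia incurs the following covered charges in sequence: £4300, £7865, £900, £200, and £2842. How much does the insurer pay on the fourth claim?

Claim 1 — £4300: £3099 to deductible, leaving £1201; coinsurance £1201 × 40% = £480.40. Cost to traveler: £3579.40. OOP to date £3579.40. Insurer: £4300 − £3579.40 = £720.60.
Claim 2 — £7865: 40% coinsurance on £7865 = £3146. Traveler owes £3146 (running OOP £6725.40). Plan pays £7865 − £3146 = £4719.
Claim 3 — £900: deductible met; 40% of £900 = £360. Traveler owes £360 (running OOP £7085.40). Plan pays £900 − £360 = £540.
Claim 4 — £200: 40% coinsurance on £200 = £80. Cost to traveler: £80. OOP to date £7165.40. Plan pays £200 − £80 = £120.

£120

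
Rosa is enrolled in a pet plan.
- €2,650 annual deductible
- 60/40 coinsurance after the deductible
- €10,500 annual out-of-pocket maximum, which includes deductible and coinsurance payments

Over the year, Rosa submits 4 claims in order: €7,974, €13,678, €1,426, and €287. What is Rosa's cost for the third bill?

€249.20

Claim 1 — €7,974: €2,650 to deductible, leaving €5,324; owner's 40% is €2,129.60. Owner pays €4,779.60; OOP now €4,779.60.
Claim 2 — €13,678: 40% coinsurance on €13,678 = €5,471.20. Owner pays €5,471.20; OOP now €10,250.80.
Claim 3 — €1,426: deductible already satisfied, so owner's share is 40% × €1,426 = €570.40. OOP would hit €10,821.20 > €10,500, so the cap limits the owner to €10,500 − €10,250.80 = €249.20.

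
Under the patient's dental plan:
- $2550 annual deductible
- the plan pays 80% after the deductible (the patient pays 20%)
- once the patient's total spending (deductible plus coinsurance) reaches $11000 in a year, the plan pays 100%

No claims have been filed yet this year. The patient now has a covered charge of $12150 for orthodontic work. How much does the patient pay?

$4470

Deductible not yet touched, so the first $2550 of the bill goes to the deductible.
After the $2550 deductible portion, $12150 − $2550 = $9600 is subject to coinsurance.
Patient's 20% share of $9600 is $1920.
Patient responsibility before any cap: $2550 + $1920 = $4470.
Cumulative spending $0 + $4470 = $4470 stays under the $11000 maximum.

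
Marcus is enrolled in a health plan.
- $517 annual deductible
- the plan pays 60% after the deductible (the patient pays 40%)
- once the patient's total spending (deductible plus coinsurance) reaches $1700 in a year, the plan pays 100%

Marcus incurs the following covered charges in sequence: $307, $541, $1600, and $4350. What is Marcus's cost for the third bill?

Claim 1 — $307: entire amount goes to the deductible. Cost to patient: $307. OOP to date $307.
Claim 2 — $541: $210 to deductible, leaving $331; 40% of $331 = $132.40. Cost to patient: $342.40. OOP to date $649.40.
Claim 3 — $1600: deductible met; 40% of $1600 = $640. Patient pays $640; OOP now $1289.40.

$640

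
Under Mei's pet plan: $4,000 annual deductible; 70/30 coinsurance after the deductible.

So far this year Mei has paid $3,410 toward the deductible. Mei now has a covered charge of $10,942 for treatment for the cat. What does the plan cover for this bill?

$3,410 of the $4,000 deductible is already met, leaving $590.
The remaining $10,352 (= $10,942 − $590) moves to coinsurance.
30% of $10,352 = $3,105.60 falls to the owner.
So the owner owes $590 + $3,105.60 = $3,695.60.
The insurer covers the remainder: $10,942 − $3,695.60 = $7,246.40.

$7,246.40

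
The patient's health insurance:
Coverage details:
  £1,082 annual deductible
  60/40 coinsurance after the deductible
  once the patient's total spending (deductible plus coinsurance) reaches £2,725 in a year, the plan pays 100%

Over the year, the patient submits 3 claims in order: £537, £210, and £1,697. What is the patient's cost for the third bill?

Bill 1, £537: all of it applies to the deductible. Cost to patient: £537. OOP to date £537.
Bill 2, £210: fully absorbed by the deductible. Patient owes £210 (running OOP £747).
Bill 3, £1,697: deductible takes £335, £1,362 remains; coinsurance £1,362 × 40% = £544.80. Cost to patient: £879.80. OOP to date £1,626.80.

£879.80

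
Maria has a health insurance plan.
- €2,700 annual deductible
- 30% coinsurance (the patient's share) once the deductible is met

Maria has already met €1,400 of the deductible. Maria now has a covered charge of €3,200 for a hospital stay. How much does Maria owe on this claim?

Remaining deductible: €2,700 − €1,400 = €1,300.
That leaves €3,200 − €1,300 = €1,900 for coinsurance.
30% of €1,900 = €570 falls to the patient.
So the patient owes €1,300 + €570 = €1,870.

€1,870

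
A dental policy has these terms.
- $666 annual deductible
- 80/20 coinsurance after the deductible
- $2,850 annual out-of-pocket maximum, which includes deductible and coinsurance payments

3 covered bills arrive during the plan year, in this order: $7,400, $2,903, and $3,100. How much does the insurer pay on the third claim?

Bill 1, $7,400: deductible takes $666, $6,734 remains; 20% of $6,734 = $1,346.80. Patient pays $2,012.80; OOP now $2,012.80. Insurer: $7,400 − $2,012.80 = $5,387.20.
Bill 2, $2,903: deductible already satisfied, so patient's share is 20% × $2,903 = $580.60. Patient owes $580.60 (running OOP $2,593.40). Plan pays $2,903 − $580.60 = $2,322.40.
Bill 3, $3,100: 20% coinsurance on $3,100 = $620. Adding that to $2,593.40 gives $3,213.40, past the $2,850 cap; patient pays only $2,850 − $2,593.40 = $256.60. Insurer: $3,100 − $256.60 = $2,843.40.

$2,843.40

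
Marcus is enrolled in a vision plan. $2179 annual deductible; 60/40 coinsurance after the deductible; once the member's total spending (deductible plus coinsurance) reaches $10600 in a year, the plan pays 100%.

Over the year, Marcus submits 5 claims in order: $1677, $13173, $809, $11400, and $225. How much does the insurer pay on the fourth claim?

Claim 1 ($1677): entire amount goes to the deductible. Member owes $1677 (running OOP $1677). Plan pays $1677 − $1677 = $0.
Claim 2 ($13173): $502 to deductible, leaving $12671; coinsurance $12671 × 40% = $5068.40. Member pays $5570.40; OOP now $7247.40. Insurer: $13173 − $5570.40 = $7602.60.
Claim 3 ($809): 40% coinsurance on $809 = $323.60. Member owes $323.60 (running OOP $7571). Insurer: $809 − $323.60 = $485.40.
Claim 4 ($11400): 40% coinsurance on $11400 = $4560. OOP would hit $12131 > $10600, so the cap limits the member to $10600 − $7571 = $3029. Insurer: $11400 − $3029 = $8371.

$8371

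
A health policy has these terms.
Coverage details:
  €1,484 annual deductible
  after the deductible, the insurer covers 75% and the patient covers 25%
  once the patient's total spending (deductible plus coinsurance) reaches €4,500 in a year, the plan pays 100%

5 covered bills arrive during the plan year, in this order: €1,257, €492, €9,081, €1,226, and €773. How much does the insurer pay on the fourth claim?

Claim 1 (€1,257): entire amount goes to the deductible. Cost to patient: €1,257. OOP to date €1,257. Plan pays €1,257 − €1,257 = €0.
Claim 2 (€492): deductible takes €227, €265 remains; coinsurance €265 × 25% = €66.25. Cost to patient: €293.25. OOP to date €1,550.25. Plan pays €492 − €293.25 = €198.75.
Claim 3 (€9,081): deductible met; 25% of €9,081 = €2,270.25. Patient pays €2,270.25; OOP now €3,820.50. Plan pays €9,081 − €2,270.25 = €6,810.75.
Claim 4 (€1,226): deductible met; 25% of €1,226 = €306.50. Cost to patient: €306.50. OOP to date €4,127. Plan pays €1,226 − €306.50 = €919.50.

€919.50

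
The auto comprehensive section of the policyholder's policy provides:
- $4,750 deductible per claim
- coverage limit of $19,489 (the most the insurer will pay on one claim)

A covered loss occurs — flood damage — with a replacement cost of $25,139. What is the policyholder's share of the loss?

$5,650

Less the $4,750 deductible: $25,139 − $4,750 = $20,389.
Since $20,389 > $19,489, the payout is capped at $19,489.
The policyholder bears the rest of the original loss: $25,139 − $19,489 = $5,650.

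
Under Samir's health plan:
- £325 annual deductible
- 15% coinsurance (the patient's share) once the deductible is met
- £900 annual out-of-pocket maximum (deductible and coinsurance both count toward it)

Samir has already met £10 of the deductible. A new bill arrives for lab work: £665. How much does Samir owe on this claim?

£367.50

Remaining deductible: £325 − £10 = £315.
That leaves £665 − £315 = £350 for coinsurance.
Patient's 15% share of £350 is £52.50.
So the patient owes £315 + £52.50 = £367.50 before any cap.
Total out-of-pocket so far would be £10 + £367.50 = £377.50, below the £900 cap — no reduction.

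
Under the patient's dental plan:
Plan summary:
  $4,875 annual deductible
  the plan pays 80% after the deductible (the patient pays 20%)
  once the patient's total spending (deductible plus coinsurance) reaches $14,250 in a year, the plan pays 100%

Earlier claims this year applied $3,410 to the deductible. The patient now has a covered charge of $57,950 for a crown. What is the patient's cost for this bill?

Remaining deductible: $4,875 − $3,410 = $1,465.
After the $1,465 deductible portion, $57,950 − $1,465 = $56,485 is subject to coinsurance.
20% of $56,485 = $11,297 falls to the patient.
That puts the patient's cost at $1,465 + $11,297 = $12,762 before any cap.
Year-to-date out-of-pocket would reach $3,410 + $12,762 = $16,172, above the $14,250 maximum, so the patient pays only $14,250 − $3,410 = $10,840.

$10,840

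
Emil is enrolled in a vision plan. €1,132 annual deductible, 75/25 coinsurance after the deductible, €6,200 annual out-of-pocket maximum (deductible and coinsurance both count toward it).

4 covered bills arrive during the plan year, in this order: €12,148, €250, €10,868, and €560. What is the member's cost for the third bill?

#1 (€12,148): €1,132 finishes the deductible; €11,016 goes to coinsurance; coinsurance €11,016 × 25% = €2,754. Member owes €3,886 (running OOP €3,886).
#2 (€250): 25% coinsurance on €250 = €62.50. Member pays €62.50; OOP now €3,948.50.
#3 (€10,868): deductible already satisfied, so member's share is 25% × €10,868 = €2,717. OOP would hit €6,665.50 > €6,200, so the cap limits the member to €6,200 − €3,948.50 = €2,251.50.

€2,251.50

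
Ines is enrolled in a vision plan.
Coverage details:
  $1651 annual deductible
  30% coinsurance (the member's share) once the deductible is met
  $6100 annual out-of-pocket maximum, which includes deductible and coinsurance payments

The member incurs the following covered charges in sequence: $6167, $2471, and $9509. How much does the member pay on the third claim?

$2352.90

Bill 1, $6167: deductible takes $1651, $4516 remains; member's 30% is $1354.80. Member pays $3005.80; OOP now $3005.80.
Bill 2, $2471: deductible met; 30% of $2471 = $741.30. Cost to member: $741.30. OOP to date $3747.10.
Bill 3, $9509: deductible met; 30% of $9509 = $2852.70. That would push OOP to $6599.80, over the $6100 cap, so member pays $6100 − $3747.10 = $2352.90.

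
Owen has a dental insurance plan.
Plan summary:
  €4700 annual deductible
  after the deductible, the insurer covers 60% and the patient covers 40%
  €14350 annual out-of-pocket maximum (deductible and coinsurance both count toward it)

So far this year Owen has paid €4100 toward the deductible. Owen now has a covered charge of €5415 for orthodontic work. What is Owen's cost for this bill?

Deductible still to meet: €4700 − €4100 = €600.
After the €600 deductible portion, €5415 − €600 = €4815 is subject to coinsurance.
40% of €4815 = €1926 falls to the patient.
Patient responsibility before any cap: €600 + €1926 = €2526.
Year-to-date out-of-pocket becomes €4100 + €2526 = €6626, still under the €14350 maximum, so no cap applies.

€2526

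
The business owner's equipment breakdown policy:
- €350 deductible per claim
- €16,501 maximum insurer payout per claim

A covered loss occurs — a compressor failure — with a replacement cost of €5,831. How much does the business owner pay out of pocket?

Subtract the deductible: €5,831 − €350 = €5,481.
That's under the €16,501 cap, so the insurer reimburses the full €5,481.
Out of pocket: €5,831 − €5,481 = €350.

€350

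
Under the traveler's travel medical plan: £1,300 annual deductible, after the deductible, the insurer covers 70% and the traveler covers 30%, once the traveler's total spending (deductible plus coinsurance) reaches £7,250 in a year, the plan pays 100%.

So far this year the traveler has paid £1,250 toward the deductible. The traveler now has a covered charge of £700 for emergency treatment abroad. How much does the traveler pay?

Remaining deductible: £1,300 − £1,250 = £50.
The remaining £650 (= £700 − £50) moves to coinsurance.
Traveler's 30% share of £650 is £195.
So the traveler owes £50 + £195 = £245 before any cap.
Cumulative spending £1,250 + £245 = £1,495 stays under the £7,250 maximum.

£245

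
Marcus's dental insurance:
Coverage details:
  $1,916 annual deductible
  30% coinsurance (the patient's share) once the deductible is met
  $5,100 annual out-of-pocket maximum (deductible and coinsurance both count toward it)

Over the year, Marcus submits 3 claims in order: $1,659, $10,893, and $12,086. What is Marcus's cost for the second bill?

Claim 1 ($1,659): all of it applies to the deductible. Patient owes $1,659 (running OOP $1,659).
Claim 2 ($10,893): $257 finishes the deductible; $10,636 goes to coinsurance; coinsurance $10,636 × 30% = $3,190.80. Together that's $257 + $3,190.80 = $3,447.80. Adding that to $1,659 gives $5,106.80, past the $5,100 cap; patient pays only $5,100 − $1,659 = $3,441.

$3,441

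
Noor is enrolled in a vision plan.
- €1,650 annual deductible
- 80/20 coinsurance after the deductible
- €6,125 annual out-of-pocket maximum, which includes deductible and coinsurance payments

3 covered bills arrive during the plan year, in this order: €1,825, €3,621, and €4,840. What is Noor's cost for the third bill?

Claim 1 (€1,825): deductible takes €1,650, €175 remains; 20% of €175 = €35. Member pays €1,685; OOP now €1,685.
Claim 2 (€3,621): 20% coinsurance on €3,621 = €724.20. Member owes €724.20 (running OOP €2,409.20).
Claim 3 (€4,840): deductible already satisfied, so member's share is 20% × €4,840 = €968. Member pays €968; OOP now €3,377.20.

€968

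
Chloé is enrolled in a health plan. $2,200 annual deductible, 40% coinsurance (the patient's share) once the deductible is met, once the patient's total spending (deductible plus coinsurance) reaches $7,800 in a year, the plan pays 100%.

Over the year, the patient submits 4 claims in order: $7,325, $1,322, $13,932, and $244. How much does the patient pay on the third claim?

$3,021.20

Claim 1 ($7,325): deductible takes $2,200, $5,125 remains; patient's 40% is $2,050. Cost to patient: $4,250. OOP to date $4,250.
Claim 2 ($1,322): deductible already satisfied, so patient's share is 40% × $1,322 = $528.80. Cost to patient: $528.80. OOP to date $4,778.80.
Claim 3 ($13,932): deductible met; 40% of $13,932 = $5,572.80. Adding that to $4,778.80 gives $10,351.60, past the $7,800 cap; patient pays only $7,800 − $4,778.80 = $3,021.20.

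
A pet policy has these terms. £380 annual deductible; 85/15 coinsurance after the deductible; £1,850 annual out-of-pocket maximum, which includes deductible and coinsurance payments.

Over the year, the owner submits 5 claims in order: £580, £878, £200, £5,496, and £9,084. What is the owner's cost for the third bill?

#1 (£580): £380 to deductible, leaving £200; owner's 15% is £30. Owner owes £410 (running OOP £410).
#2 (£878): 15% coinsurance on £878 = £131.70. Owner owes £131.70 (running OOP £541.70).
#3 (£200): deductible met; 15% of £200 = £30. Owner owes £30 (running OOP £571.70).

£30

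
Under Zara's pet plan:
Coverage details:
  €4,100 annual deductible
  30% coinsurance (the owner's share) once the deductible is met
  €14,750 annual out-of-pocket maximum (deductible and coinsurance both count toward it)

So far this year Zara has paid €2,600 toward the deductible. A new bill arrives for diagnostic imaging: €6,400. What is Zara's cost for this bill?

€2,970

Remaining deductible: €4,100 − €2,600 = €1,500.
After the €1,500 deductible portion, €6,400 − €1,500 = €4,900 is subject to coinsurance.
Owner's 30% share of €4,900 is €1,470.
Owner responsibility before any cap: €1,500 + €1,470 = €2,970.
Cumulative spending €2,600 + €2,970 = €5,570 stays under the €14,750 maximum.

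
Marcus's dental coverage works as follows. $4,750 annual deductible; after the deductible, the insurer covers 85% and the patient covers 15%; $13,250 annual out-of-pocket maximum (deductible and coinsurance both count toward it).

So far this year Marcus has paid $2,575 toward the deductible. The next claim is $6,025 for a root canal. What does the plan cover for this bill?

$3,272.50

$2,575 of the $4,750 deductible is already met, leaving $2,175.
After the $2,175 deductible portion, $6,025 − $2,175 = $3,850 is subject to coinsurance.
15% of $3,850 = $577.50 falls to the patient.
That puts the patient's cost at $2,175 + $577.50 = $2,752.50 before any cap.
Year-to-date out-of-pocket becomes $2,575 + $2,752.50 = $5,327.50, still under the $13,250 maximum, so no cap applies.
The insurer covers the remainder: $6,025 − $2,752.50 = $3,272.50.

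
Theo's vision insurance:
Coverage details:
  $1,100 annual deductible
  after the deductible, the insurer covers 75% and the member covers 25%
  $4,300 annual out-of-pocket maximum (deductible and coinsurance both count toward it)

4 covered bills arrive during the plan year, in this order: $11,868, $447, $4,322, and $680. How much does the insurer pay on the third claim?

Claim 1 ($11,868): $1,100 finishes the deductible; $10,768 goes to coinsurance; coinsurance $10,768 × 25% = $2,692. Member owes $3,792 (running OOP $3,792). Insurer: $11,868 − $3,792 = $8,076.
Claim 2 ($447): deductible already satisfied, so member's share is 25% × $447 = $111.75. Member pays $111.75; OOP now $3,903.75. Plan pays $447 − $111.75 = $335.25.
Claim 3 ($4,322): deductible already satisfied, so member's share is 25% × $4,322 = $1,080.50. That would push OOP to $4,984.25, over the $4,300 cap, so member pays $4,300 − $3,903.75 = $396.25. Insurer: $4,322 − $396.25 = $3,925.75.

$3,925.75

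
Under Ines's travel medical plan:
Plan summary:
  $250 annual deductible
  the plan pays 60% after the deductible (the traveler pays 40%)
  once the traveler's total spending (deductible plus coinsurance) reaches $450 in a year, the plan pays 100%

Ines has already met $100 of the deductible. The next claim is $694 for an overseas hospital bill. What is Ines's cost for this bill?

$350

Deductible still to meet: $250 − $100 = $150.
After the $150 deductible portion, $694 − $150 = $544 is subject to coinsurance.
40% of $544 = $217.60 falls to the traveler.
That puts the traveler's cost at $150 + $217.60 = $367.60 before any cap.
Adding $367.60 to the $100 already spent would give $467.60, which exceeds the $450 cap; the traveler pays just $450 − $100 = $350.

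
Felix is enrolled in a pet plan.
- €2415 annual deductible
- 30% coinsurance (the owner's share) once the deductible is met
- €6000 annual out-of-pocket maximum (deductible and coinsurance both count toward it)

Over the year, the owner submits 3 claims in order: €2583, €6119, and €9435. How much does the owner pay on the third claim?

Bill 1, €2583: €2415 finishes the deductible; €168 goes to coinsurance; owner's 30% is €50.40. Owner pays €2465.40; OOP now €2465.40.
Bill 2, €6119: deductible already satisfied, so owner's share is 30% × €6119 = €1835.70. Owner owes €1835.70 (running OOP €4301.10).
Bill 3, €9435: 30% coinsurance on €9435 = €2830.50. Adding that to €4301.10 gives €7131.60, past the €6000 cap; owner pays only €6000 − €4301.10 = €1698.90.

€1698.90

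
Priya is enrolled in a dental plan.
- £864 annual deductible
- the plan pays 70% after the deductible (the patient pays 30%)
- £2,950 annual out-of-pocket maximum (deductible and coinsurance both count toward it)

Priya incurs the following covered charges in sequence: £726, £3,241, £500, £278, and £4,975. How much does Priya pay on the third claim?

£150

Claim 1 — £726: entire amount goes to the deductible. Cost to patient: £726. OOP to date £726.
Claim 2 — £3,241: £138 finishes the deductible; £3,103 goes to coinsurance; patient's 30% is £930.90. Patient owes £1,068.90 (running OOP £1,794.90).
Claim 3 — £500: 30% coinsurance on £500 = £150. Patient owes £150 (running OOP £1,944.90).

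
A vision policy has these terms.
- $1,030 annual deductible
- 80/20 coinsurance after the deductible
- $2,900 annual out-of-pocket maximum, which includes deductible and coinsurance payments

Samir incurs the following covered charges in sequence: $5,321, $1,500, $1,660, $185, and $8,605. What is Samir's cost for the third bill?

Claim 1 ($5,321): $1,030 to deductible, leaving $4,291; 20% of $4,291 = $858.20. Cost to member: $1,888.20. OOP to date $1,888.20.
Claim 2 ($1,500): 20% coinsurance on $1,500 = $300. Member owes $300 (running OOP $2,188.20).
Claim 3 ($1,660): deductible already satisfied, so member's share is 20% × $1,660 = $332. Member pays $332; OOP now $2,520.20.

$332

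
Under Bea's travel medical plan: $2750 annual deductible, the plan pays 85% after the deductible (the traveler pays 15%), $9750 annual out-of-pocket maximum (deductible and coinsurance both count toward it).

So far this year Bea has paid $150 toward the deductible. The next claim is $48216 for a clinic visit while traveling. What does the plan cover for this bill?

$150 of the $2750 deductible is already met, leaving $2600.
That leaves $48216 − $2600 = $45616 for coinsurance.
15% of $45616 = $6842.40 falls to the traveler.
That puts the traveler's cost at $2600 + $6842.40 = $9442.40 before any cap.
Cumulative spending $150 + $9442.40 = $9592.40 stays under the $9750 maximum.
The plan picks up $48216 − $9442.40 = $38773.60.

$38773.60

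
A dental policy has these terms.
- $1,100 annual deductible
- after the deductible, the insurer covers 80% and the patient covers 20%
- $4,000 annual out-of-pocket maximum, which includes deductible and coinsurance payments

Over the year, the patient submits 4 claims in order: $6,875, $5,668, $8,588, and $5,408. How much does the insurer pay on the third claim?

$7,976.60

Bill 1, $6,875: $1,100 finishes the deductible; $5,775 goes to coinsurance; patient's 20% is $1,155. Patient pays $2,255; OOP now $2,255. Insurer: $6,875 − $2,255 = $4,620.
Bill 2, $5,668: deductible met; 20% of $5,668 = $1,133.60. Patient owes $1,133.60 (running OOP $3,388.60). Insurer: $5,668 − $1,133.60 = $4,534.40.
Bill 3, $8,588: 20% coinsurance on $8,588 = $1,717.60. That would push OOP to $5,106.20, over the $4,000 cap, so patient pays $4,000 − $3,388.60 = $611.40. Insurer: $8,588 − $611.40 = $7,976.60.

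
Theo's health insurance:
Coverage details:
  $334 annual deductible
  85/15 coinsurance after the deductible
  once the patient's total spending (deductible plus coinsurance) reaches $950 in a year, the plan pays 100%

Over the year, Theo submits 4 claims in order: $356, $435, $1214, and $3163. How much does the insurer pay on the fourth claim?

Claim 1 — $356: $334 to deductible, leaving $22; 15% of $22 = $3.30. Patient owes $337.30 (running OOP $337.30). Plan pays $356 − $337.30 = $18.70.
Claim 2 — $435: 15% coinsurance on $435 = $65.25. Patient pays $65.25; OOP now $402.55. Plan pays $435 − $65.25 = $369.75.
Claim 3 — $1214: deductible already satisfied, so patient's share is 15% × $1214 = $182.10. Patient pays $182.10; OOP now $584.65. Insurer: $1214 − $182.10 = $1031.90.
Claim 4 — $3163: deductible met; 15% of $3163 = $474.45. OOP would hit $1059.10 > $950, so the cap limits the patient to $950 − $584.65 = $365.35. Insurer: $3163 − $365.35 = $2797.65.

$2797.65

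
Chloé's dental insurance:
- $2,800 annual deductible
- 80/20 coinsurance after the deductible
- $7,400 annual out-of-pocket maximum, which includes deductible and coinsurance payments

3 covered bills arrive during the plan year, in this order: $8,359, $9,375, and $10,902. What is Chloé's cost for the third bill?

$1,613.20

Claim 1 — $8,359: $2,800 finishes the deductible; $5,559 goes to coinsurance; 20% of $5,559 = $1,111.80. Patient owes $3,911.80 (running OOP $3,911.80).
Claim 2 — $9,375: 20% coinsurance on $9,375 = $1,875. Cost to patient: $1,875. OOP to date $5,786.80.
Claim 3 — $10,902: 20% coinsurance on $10,902 = $2,180.40. OOP would hit $7,967.20 > $7,400, so the cap limits the patient to $7,400 − $5,786.80 = $1,613.20.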